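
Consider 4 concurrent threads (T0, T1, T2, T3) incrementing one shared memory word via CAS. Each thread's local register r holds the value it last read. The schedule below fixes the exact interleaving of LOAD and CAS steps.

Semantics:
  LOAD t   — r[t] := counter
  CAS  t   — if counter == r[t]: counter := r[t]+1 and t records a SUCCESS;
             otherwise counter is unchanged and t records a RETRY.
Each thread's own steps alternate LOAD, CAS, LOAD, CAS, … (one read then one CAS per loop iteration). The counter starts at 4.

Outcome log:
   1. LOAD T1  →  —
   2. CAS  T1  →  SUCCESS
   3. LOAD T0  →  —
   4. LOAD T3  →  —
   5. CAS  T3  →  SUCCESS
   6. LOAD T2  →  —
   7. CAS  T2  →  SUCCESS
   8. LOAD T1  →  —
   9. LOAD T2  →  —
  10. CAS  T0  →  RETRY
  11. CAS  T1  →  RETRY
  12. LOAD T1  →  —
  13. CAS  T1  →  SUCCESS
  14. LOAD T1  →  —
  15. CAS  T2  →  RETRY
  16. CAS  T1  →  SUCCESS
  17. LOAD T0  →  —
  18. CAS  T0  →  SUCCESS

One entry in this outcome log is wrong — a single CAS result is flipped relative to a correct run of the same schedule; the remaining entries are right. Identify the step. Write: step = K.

Reference trace:
   1) LOAD T1:  M=4  r_T1=4
   2) CAS  T1:  M=5  r_T1=4 ✓
   3) LOAD T0:  M=5  r_T0=5
   4) LOAD T3:  M=5  r_T3=5
   5) CAS  T3:  M=6  r_T3=5 ✓
   6) LOAD T2:  M=6  r_T2=6
   7) CAS  T2:  M=7  r_T2=6 ✓
   8) LOAD T1:  M=7  r_T1=7
   9) LOAD T2:  M=7  r_T2=7
  10) CAS  T0:  M=7  r_T0=5 ✗
  11) CAS  T1:  M=8  r_T1=7 ✓
  12) LOAD T1:  M=8  r_T1=8
  13) CAS  T1:  M=9  r_T1=8 ✓
  14) LOAD T1:  M=9  r_T1=9
  15) CAS  T2:  M=9  r_T2=7 ✗
  16) CAS  T1:  M=10  r_T1=9 ✓
  17) LOAD T0:  M=10  r_T0=10
  18) CAS  T0:  M=11  r_T0=10 ✓
Log disagrees first at step 11.

step = 11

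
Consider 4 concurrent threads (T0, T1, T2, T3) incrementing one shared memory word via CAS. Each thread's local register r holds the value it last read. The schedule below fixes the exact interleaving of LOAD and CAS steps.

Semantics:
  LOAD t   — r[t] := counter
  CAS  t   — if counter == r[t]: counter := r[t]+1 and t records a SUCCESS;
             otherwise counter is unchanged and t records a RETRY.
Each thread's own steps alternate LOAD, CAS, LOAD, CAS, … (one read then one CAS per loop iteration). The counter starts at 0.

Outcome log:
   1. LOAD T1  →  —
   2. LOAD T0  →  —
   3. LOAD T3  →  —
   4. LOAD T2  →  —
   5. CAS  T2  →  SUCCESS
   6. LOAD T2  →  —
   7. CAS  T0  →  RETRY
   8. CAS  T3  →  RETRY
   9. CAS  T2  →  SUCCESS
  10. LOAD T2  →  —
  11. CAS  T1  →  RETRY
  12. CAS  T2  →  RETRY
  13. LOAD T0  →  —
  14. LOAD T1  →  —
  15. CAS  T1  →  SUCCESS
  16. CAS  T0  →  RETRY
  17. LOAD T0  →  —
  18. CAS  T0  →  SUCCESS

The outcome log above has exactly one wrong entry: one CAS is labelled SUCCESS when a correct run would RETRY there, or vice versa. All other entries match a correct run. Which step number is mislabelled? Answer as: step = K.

Correct run:
step 1: T1 LOAD ⇒ load; ctr=0 reg=0
step 2: T0 LOAD ⇒ load; ctr=0 reg=0
step 3: T3 LOAD ⇒ load; ctr=0 reg=0
step 4: T2 LOAD ⇒ load; ctr=0 reg=0
step 5: T2 CAS ⇒ ok; ctr=1 reg=0
step 6: T2 LOAD ⇒ load; ctr=1 reg=1
step 7: T0 CAS ⇒ retry; ctr=1 reg=0
step 8: T3 CAS ⇒ retry; ctr=1 reg=0
step 9: T2 CAS ⇒ ok; ctr=2 reg=1
step 10: T2 LOAD ⇒ load; ctr=2 reg=2
step 11: T1 CAS ⇒ retry; ctr=2 reg=0
step 12: T2 CAS ⇒ ok; ctr=3 reg=2
step 13: T0 LOAD ⇒ load; ctr=3 reg=3
step 14: T1 LOAD ⇒ load; ctr=3 reg=3
step 15: T1 CAS ⇒ ok; ctr=4 reg=3
step 16: T0 CAS ⇒ retry; ctr=4 reg=3
step 17: T0 LOAD ⇒ load; ctr=4 reg=4
step 18: T0 CAS ⇒ ok; ctr=5 reg=4
Mismatch at 12.

step = 12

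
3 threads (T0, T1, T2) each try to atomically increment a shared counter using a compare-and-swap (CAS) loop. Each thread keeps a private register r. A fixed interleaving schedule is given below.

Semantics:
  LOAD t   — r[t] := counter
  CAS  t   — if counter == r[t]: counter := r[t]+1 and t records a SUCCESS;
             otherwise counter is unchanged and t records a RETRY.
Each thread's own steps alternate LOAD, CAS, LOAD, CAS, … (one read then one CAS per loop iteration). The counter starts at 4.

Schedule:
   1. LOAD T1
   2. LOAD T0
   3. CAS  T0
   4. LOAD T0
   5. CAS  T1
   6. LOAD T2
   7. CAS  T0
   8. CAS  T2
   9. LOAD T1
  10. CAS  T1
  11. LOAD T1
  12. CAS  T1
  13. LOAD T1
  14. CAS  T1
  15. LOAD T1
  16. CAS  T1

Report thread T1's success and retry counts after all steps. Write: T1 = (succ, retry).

1. LOAD T1 → mem=4 r[T1]=4 [LOAD]
2. LOAD T0 → mem=4 r[T0]=4 [LOAD]
3. CAS T0 → mem=5 r[T0]=4 [OK]
4. LOAD T0 → mem=5 r[T0]=5 [LOAD]
5. CAS T1 → mem=5 r[T1]=4 [RETRY]
6. LOAD T2 → mem=5 r[T2]=5 [LOAD]
7. CAS T0 → mem=6 r[T0]=5 [OK]
8. CAS T2 → mem=6 r[T2]=5 [RETRY]
9. LOAD T1 → mem=6 r[T1]=6 [LOAD]
10. CAS T1 → mem=7 r[T1]=6 [OK]
11. LOAD T1 → mem=7 r[T1]=7 [LOAD]
12. CAS T1 → mem=8 r[T1]=7 [OK]
13. LOAD T1 → mem=8 r[T1]=8 [LOAD]
14. CAS T1 → mem=9 r[T1]=8 [OK]
15. LOAD T1 → mem=9 r[T1]=9 [LOAD]
16. CAS T1 → mem=10 r[T1]=9 [OK]

T1 = (4, 1)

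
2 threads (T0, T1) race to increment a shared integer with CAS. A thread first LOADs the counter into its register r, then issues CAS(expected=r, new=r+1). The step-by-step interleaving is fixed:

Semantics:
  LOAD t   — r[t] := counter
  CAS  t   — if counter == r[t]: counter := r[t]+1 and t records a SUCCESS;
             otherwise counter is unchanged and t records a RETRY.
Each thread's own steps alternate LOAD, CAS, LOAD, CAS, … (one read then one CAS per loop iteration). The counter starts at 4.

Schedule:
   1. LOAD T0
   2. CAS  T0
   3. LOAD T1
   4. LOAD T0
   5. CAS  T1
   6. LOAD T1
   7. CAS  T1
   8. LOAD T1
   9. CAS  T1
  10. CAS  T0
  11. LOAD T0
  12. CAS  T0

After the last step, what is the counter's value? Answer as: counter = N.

#1 T0 reads 4
#2 T0 CAS(4→5) writes; counter now 5
#3 T1 reads 5
#4 T0 reads 5
#5 T1 CAS(5→6) writes; counter now 6
#6 T1 reads 6
#7 T1 CAS(6→7) writes; counter now 7
#8 T1 reads 7
#9 T1 CAS(7→8) writes; counter now 8
#10 T0 CAS(5→6) fails; counter now 8
#11 T0 reads 8
#12 T0 CAS(8→9) writes; counter now 9

counter = 9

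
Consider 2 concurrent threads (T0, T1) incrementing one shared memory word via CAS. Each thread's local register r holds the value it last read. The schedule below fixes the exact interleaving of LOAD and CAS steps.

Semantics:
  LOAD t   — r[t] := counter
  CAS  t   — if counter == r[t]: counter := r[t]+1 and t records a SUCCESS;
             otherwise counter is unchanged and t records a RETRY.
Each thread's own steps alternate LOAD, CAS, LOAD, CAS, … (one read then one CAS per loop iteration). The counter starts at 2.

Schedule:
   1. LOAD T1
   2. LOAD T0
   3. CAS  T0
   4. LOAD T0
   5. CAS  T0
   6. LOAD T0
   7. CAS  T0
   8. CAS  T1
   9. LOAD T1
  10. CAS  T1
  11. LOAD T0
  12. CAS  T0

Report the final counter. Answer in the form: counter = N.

step 1: T1 LOAD ⇒ load; ctr=2 reg=2
step 2: T0 LOAD ⇒ load; ctr=2 reg=2
step 3: T0 CAS ⇒ ok; ctr=3 reg=2
step 4: T0 LOAD ⇒ load; ctr=3 reg=3
step 5: T0 CAS ⇒ ok; ctr=4 reg=3
step 6: T0 LOAD ⇒ load; ctr=4 reg=4
step 7: T0 CAS ⇒ ok; ctr=5 reg=4
step 8: T1 CAS ⇒ retry; ctr=5 reg=2
step 9: T1 LOAD ⇒ load; ctr=5 reg=5
step 10: T1 CAS ⇒ ok; ctr=6 reg=5
step 11: T0 LOAD ⇒ load; ctr=6 reg=6
step 12: T0 CAS ⇒ ok; ctr=7 reg=6

counter = 7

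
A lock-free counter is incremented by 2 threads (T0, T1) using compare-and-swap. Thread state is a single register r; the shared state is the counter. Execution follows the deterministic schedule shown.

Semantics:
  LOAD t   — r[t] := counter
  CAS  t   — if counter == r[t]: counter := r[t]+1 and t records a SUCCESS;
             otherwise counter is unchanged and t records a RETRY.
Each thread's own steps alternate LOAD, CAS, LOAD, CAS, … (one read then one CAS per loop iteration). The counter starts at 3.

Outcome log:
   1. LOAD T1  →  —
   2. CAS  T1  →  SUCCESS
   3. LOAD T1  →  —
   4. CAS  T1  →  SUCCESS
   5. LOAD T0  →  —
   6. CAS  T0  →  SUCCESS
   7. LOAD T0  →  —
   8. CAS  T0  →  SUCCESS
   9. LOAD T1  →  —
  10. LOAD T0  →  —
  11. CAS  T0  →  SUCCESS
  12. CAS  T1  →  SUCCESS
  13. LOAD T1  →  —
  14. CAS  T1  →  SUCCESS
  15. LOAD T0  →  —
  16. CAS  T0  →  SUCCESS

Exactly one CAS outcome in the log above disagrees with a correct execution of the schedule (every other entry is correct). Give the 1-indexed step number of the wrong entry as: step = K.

Reference trace:
#1 T1 reads 3
#2 T1 CAS(3→4) writes; counter now 4
#3 T1 reads 4
#4 T1 CAS(4→5) writes; counter now 5
#5 T0 reads 5
#6 T0 CAS(5→6) writes; counter now 6
#7 T0 reads 6
#8 T0 CAS(6→7) writes; counter now 7
#9 T1 reads 7
#10 T0 reads 7
#11 T0 CAS(7→8) writes; counter now 8
#12 T1 CAS(7→8) fails; counter now 8
#13 T1 reads 8
#14 T1 CAS(8→9) writes; counter now 9
#15 T0 reads 9
#16 T0 CAS(9→10) writes; counter now 10
Log disagrees first at step 12.

step = 12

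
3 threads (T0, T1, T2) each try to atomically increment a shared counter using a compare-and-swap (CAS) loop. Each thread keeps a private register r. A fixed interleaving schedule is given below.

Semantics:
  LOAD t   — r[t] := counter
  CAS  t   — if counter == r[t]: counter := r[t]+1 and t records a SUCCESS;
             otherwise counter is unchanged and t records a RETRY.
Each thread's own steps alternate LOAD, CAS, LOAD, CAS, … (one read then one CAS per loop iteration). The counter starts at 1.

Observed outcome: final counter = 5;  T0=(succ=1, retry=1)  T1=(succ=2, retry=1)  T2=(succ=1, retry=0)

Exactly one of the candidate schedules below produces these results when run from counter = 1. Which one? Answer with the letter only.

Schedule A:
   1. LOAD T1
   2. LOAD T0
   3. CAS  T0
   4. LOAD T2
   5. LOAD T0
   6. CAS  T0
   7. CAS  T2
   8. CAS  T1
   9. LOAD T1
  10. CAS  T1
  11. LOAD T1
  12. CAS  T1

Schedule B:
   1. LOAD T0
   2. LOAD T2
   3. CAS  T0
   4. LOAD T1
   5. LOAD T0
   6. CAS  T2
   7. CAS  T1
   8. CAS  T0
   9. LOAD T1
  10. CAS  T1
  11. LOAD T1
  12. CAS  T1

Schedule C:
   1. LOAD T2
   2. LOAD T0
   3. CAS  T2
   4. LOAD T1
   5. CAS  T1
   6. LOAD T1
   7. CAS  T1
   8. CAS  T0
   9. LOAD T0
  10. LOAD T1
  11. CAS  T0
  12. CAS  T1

Run C:
   1) LOAD T2:  M=1  r_T2=1
   2) LOAD T0:  M=1  r_T0=1
   3) CAS  T2:  M=2  r_T2=1 ✓
   4) LOAD T1:  M=2  r_T1=2
   5) CAS  T1:  M=3  r_T1=2 ✓
   6) LOAD T1:  M=3  r_T1=3
   7) CAS  T1:  M=4  r_T1=3 ✓
   8) CAS  T0:  M=4  r_T0=1 ✗
   9) LOAD T0:  M=4  r_T0=4
  10) LOAD T1:  M=4  r_T1=4
  11) CAS  T0:  M=5  r_T0=4 ✓
  12) CAS  T1:  M=5  r_T1=4 ✗

C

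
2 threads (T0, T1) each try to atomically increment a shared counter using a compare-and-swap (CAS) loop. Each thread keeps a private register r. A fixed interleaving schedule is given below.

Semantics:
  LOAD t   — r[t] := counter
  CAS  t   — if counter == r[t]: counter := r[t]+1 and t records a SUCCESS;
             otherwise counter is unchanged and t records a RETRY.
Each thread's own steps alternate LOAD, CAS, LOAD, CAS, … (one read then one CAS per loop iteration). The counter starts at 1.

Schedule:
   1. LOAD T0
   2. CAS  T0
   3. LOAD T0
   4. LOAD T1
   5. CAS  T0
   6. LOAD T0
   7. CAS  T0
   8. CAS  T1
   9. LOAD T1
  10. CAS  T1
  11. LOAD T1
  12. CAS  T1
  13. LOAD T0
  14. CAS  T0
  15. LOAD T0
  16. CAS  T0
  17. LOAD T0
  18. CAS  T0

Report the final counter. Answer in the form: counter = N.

counter = 9

step 1: T0 LOAD ⇒ load; ctr=1 reg=1
step 2: T0 CAS ⇒ ok; ctr=2 reg=1
step 3: T0 LOAD ⇒ load; ctr=2 reg=2
step 4: T1 LOAD ⇒ load; ctr=2 reg=2
step 5: T0 CAS ⇒ ok; ctr=3 reg=2
step 6: T0 LOAD ⇒ load; ctr=3 reg=3
step 7: T0 CAS ⇒ ok; ctr=4 reg=3
step 8: T1 CAS ⇒ retry; ctr=4 reg=2
step 9: T1 LOAD ⇒ load; ctr=4 reg=4
step 10: T1 CAS ⇒ ok; ctr=5 reg=4
step 11: T1 LOAD ⇒ load; ctr=5 reg=5
step 12: T1 CAS ⇒ ok; ctr=6 reg=5
step 13: T0 LOAD ⇒ load; ctr=6 reg=6
step 14: T0 CAS ⇒ ok; ctr=7 reg=6
step 15: T0 LOAD ⇒ load; ctr=7 reg=7
step 16: T0 CAS ⇒ ok; ctr=8 reg=7
step 17: T0 LOAD ⇒ load; ctr=8 reg=8
step 18: T0 CAS ⇒ ok; ctr=9 reg=8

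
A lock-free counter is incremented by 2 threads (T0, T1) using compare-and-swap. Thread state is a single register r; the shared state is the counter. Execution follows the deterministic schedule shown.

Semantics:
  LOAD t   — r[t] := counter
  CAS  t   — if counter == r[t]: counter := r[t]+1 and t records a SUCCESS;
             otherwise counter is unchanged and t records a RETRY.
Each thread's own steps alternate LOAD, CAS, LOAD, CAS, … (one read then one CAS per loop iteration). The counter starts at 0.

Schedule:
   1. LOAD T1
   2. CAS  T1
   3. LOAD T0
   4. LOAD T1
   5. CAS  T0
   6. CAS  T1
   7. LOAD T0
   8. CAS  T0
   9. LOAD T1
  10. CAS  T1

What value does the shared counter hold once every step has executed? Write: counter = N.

#1 T1 reads 0
#2 T1 CAS(0→1) writes; counter now 1
#3 T0 reads 1
#4 T1 reads 1
#5 T0 CAS(1→2) writes; counter now 2
#6 T1 CAS(1→2) fails; counter now 2
#7 T0 reads 2
#8 T0 CAS(2→3) writes; counter now 3
#9 T1 reads 3
#10 T1 CAS(3→4) writes; counter now 4

counter = 4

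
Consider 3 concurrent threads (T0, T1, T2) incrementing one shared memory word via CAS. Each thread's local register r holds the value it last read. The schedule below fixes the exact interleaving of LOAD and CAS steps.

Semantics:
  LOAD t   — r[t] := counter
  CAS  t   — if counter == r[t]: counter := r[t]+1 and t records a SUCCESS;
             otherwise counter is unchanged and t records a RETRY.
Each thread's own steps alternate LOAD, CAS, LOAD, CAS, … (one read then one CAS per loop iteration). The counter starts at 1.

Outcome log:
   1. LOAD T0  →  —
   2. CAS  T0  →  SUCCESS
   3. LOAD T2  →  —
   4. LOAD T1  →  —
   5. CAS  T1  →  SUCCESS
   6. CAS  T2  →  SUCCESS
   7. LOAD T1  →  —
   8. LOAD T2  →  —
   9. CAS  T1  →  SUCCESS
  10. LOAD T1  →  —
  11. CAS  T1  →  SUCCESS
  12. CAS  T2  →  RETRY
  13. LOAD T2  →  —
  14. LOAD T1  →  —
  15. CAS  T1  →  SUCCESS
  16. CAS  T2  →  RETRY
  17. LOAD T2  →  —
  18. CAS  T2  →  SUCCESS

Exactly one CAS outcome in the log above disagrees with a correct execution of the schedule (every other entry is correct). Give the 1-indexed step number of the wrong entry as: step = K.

step = 6

Correct run:
   1) LOAD T0:  M=1  r_T0=1
   2) CAS  T0:  M=2  r_T0=1 ✓
   3) LOAD T2:  M=2  r_T2=2
   4) LOAD T1:  M=2  r_T1=2
   5) CAS  T1:  M=3  r_T1=2 ✓
   6) CAS  T2:  M=3  r_T2=2 ✗
   7) LOAD T1:  M=3  r_T1=3
   8) LOAD T2:  M=3  r_T2=3
   9) CAS  T1:  M=4  r_T1=3 ✓
  10) LOAD T1:  M=4  r_T1=4
  11) CAS  T1:  M=5  r_T1=4 ✓
  12) CAS  T2:  M=5  r_T2=3 ✗
  13) LOAD T2:  M=5  r_T2=5
  14) LOAD T1:  M=5  r_T1=5
  15) CAS  T1:  M=6  r_T1=5 ✓
  16) CAS  T2:  M=6  r_T2=5 ✗
  17) LOAD T2:  M=6  r_T2=6
  18) CAS  T2:  M=7  r_T2=6 ✓
Mismatch at 6.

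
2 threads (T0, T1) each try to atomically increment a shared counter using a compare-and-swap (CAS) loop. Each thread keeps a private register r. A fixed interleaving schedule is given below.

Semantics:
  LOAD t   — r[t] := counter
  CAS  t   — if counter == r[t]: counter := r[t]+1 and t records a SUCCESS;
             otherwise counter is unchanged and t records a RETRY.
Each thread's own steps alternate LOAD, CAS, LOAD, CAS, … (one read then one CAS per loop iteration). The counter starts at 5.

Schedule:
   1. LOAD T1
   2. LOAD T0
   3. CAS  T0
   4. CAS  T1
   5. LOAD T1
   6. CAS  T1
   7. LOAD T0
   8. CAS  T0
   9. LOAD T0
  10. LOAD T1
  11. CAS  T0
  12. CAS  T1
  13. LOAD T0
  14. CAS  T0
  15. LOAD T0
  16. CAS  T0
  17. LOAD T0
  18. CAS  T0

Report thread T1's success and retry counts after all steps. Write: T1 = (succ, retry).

T1 = (1, 2)

T1 LOAD — after: cnt=5, r=5 — load
T0 LOAD — after: cnt=5, r=5 — load
T0 CAS — after: cnt=6, r=5 — ok
T1 CAS — after: cnt=6, r=5 — retry
T1 LOAD — after: cnt=6, r=6 — load
T1 CAS — after: cnt=7, r=6 — ok
T0 LOAD — after: cnt=7, r=7 — load
T0 CAS — after: cnt=8, r=7 — ok
T0 LOAD — after: cnt=8, r=8 — load
T1 LOAD — after: cnt=8, r=8 — load
T0 CAS — after: cnt=9, r=8 — ok
T1 CAS — after: cnt=9, r=8 — retry
T0 LOAD — after: cnt=9, r=9 — load
T0 CAS — after: cnt=10, r=9 — ok
T0 LOAD — after: cnt=10, r=10 — load
T0 CAS — after: cnt=11, r=10 — ok
T0 LOAD — after: cnt=11, r=11 — load
T0 CAS — after: cnt=12, r=11 — ok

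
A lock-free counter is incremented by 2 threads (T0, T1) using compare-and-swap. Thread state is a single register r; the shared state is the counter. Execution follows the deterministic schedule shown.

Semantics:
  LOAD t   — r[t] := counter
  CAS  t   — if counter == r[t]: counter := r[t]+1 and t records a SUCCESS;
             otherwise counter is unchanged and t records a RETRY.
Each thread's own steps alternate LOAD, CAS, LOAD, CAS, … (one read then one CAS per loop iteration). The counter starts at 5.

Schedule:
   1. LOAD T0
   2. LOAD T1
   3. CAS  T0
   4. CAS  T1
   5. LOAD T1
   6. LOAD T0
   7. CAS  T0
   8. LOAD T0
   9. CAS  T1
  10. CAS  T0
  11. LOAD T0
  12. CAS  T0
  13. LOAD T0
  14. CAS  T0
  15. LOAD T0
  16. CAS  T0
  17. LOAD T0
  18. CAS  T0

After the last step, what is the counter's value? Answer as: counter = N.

counter = 12

step 1: T0 LOAD ⇒ load; ctr=5 reg=5
step 2: T1 LOAD ⇒ load; ctr=5 reg=5
step 3: T0 CAS ⇒ ok; ctr=6 reg=5
step 4: T1 CAS ⇒ retry; ctr=6 reg=5
step 5: T1 LOAD ⇒ load; ctr=6 reg=6
step 6: T0 LOAD ⇒ load; ctr=6 reg=6
step 7: T0 CAS ⇒ ok; ctr=7 reg=6
step 8: T0 LOAD ⇒ load; ctr=7 reg=7
step 9: T1 CAS ⇒ retry; ctr=7 reg=6
step 10: T0 CAS ⇒ ok; ctr=8 reg=7
step 11: T0 LOAD ⇒ load; ctr=8 reg=8
step 12: T0 CAS ⇒ ok; ctr=9 reg=8
step 13: T0 LOAD ⇒ load; ctr=9 reg=9
step 14: T0 CAS ⇒ ok; ctr=10 reg=9
step 15: T0 LOAD ⇒ load; ctr=10 reg=10
step 16: T0 CAS ⇒ ok; ctr=11 reg=10
step 17: T0 LOAD ⇒ load; ctr=11 reg=11
step 18: T0 CAS ⇒ ok; ctr=12 reg=11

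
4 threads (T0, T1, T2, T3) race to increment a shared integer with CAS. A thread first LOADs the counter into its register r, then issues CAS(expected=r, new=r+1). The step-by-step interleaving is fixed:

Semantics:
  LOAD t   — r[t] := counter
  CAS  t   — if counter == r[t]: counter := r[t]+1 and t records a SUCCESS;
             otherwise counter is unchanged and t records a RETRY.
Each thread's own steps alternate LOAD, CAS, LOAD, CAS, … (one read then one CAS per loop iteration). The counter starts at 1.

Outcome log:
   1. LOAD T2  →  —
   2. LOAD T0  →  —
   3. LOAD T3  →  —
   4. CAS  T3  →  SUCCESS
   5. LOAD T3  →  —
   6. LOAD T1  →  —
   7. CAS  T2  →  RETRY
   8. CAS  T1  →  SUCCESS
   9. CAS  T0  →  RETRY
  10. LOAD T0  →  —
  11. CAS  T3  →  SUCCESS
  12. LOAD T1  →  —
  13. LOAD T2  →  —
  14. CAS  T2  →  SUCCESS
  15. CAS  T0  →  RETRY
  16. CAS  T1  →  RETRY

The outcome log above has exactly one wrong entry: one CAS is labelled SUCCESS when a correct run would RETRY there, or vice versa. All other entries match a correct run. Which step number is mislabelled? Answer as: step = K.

Reference trace:
T2 LOAD — after: cnt=1, r=1 — load
T0 LOAD — after: cnt=1, r=1 — load
T3 LOAD — after: cnt=1, r=1 — load
T3 CAS — after: cnt=2, r=1 — ok
T3 LOAD — after: cnt=2, r=2 — load
T1 LOAD — after: cnt=2, r=2 — load
T2 CAS — after: cnt=2, r=1 — retry
T1 CAS — after: cnt=3, r=2 — ok
T0 CAS — after: cnt=3, r=1 — retry
T0 LOAD — after: cnt=3, r=3 — load
T3 CAS — after: cnt=3, r=2 — retry
T1 LOAD — after: cnt=3, r=3 — load
T2 LOAD — after: cnt=3, r=3 — load
T2 CAS — after: cnt=4, r=3 — ok
T0 CAS — after: cnt=4, r=3 — retry
T1 CAS — after: cnt=4, r=3 — retry
Mismatch at 11.

step = 11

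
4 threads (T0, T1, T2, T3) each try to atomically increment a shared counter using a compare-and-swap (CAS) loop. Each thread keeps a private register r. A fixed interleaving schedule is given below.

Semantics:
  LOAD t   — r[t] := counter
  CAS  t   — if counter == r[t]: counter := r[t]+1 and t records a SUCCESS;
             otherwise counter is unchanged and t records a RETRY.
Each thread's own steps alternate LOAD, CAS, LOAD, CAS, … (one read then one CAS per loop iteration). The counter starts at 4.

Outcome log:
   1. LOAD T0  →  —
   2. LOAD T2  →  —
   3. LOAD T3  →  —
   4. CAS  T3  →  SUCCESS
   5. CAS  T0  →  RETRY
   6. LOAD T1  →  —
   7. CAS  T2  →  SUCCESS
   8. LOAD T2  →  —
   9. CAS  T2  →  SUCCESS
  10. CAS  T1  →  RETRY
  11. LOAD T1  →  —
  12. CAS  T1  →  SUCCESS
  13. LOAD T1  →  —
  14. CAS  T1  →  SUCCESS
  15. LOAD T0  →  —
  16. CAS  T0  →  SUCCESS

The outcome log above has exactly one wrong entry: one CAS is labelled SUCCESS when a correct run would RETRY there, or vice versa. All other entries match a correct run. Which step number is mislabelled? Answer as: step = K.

Reference trace:
#1 T0 reads 4
#2 T2 reads 4
#3 T3 reads 4
#4 T3 CAS(4→5) writes; counter now 5
#5 T0 CAS(4→5) fails; counter now 5
#6 T1 reads 5
#7 T2 CAS(4→5) fails; counter now 5
#8 T2 reads 5
#9 T2 CAS(5→6) writes; counter now 6
#10 T1 CAS(5→6) fails; counter now 6
#11 T1 reads 6
#12 T1 CAS(6→7) writes; counter now 7
#13 T1 reads 7
#14 T1 CAS(7→8) writes; counter now 8
#15 T0 reads 8
#16 T0 CAS(8→9) writes; counter now 9
Flip is step 7.

step = 7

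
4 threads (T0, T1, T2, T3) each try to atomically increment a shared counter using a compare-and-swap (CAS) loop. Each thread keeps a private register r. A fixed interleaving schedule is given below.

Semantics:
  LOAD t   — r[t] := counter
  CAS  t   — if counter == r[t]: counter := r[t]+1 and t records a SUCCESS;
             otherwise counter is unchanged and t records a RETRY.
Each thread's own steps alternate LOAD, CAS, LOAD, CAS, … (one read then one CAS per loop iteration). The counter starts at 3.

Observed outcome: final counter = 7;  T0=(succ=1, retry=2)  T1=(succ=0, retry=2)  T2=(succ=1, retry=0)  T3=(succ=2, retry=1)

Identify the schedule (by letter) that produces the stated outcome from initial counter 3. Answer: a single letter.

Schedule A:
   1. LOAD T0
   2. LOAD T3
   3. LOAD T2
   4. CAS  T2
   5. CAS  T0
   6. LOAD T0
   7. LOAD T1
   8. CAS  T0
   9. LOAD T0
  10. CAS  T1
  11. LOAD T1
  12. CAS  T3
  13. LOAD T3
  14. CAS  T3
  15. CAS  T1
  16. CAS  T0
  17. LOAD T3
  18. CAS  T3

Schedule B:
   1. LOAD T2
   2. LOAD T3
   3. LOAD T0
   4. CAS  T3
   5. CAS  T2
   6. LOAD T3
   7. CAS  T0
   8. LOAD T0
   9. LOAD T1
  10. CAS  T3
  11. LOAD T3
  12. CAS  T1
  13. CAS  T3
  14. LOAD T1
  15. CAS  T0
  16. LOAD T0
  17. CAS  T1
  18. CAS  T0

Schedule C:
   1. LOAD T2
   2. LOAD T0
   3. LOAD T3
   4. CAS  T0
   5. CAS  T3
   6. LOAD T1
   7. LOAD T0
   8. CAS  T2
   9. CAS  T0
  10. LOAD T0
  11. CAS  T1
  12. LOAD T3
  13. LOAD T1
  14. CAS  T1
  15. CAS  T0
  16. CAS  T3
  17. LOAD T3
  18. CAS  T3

Simulating candidate A:
   1) LOAD T0:  M=3  r_T0=3
   2) LOAD T3:  M=3  r_T3=3
   3) LOAD T2:  M=3  r_T2=3
   4) CAS  T2:  M=4  r_T2=3 ✓
   5) CAS  T0:  M=4  r_T0=3 ✗
   6) LOAD T0:  M=4  r_T0=4
   7) LOAD T1:  M=4  r_T1=4
   8) CAS  T0:  M=5  r_T0=4 ✓
   9) LOAD T0:  M=5  r_T0=5
  10) CAS  T1:  M=5  r_T1=4 ✗
  11) LOAD T1:  M=5  r_T1=5
  12) CAS  T3:  M=5  r_T3=3 ✗
  13) LOAD T3:  M=5  r_T3=5
  14) CAS  T3:  M=6  r_T3=5 ✓
  15) CAS  T1:  M=6  r_T1=5 ✗
  16) CAS  T0:  M=6  r_T0=5 ✗
  17) LOAD T3:  M=6  r_T3=6
  18) CAS  T3:  M=7  r_T3=6 ✓

A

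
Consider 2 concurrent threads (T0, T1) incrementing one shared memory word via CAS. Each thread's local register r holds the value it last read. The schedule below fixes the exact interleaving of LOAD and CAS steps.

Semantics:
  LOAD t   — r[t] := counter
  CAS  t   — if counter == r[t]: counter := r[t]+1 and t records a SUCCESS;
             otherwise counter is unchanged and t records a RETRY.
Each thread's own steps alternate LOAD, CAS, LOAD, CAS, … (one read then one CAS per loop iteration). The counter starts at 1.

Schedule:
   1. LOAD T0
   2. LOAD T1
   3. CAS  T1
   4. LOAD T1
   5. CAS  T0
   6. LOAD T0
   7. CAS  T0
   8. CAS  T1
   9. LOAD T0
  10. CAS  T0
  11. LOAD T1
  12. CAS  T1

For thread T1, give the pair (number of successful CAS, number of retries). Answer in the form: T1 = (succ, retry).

T0 LOAD — after: cnt=1, r=1 — load
T1 LOAD — after: cnt=1, r=1 — load
T1 CAS — after: cnt=2, r=1 — ok
T1 LOAD — after: cnt=2, r=2 — load
T0 CAS — after: cnt=2, r=1 — retry
T0 LOAD — after: cnt=2, r=2 — load
T0 CAS — after: cnt=3, r=2 — ok
T1 CAS — after: cnt=3, r=2 — retry
T0 LOAD — after: cnt=3, r=3 — load
T0 CAS — after: cnt=4, r=3 — ok
T1 LOAD — after: cnt=4, r=4 — load
T1 CAS — after: cnt=5, r=4 — ok

T1 = (2, 1)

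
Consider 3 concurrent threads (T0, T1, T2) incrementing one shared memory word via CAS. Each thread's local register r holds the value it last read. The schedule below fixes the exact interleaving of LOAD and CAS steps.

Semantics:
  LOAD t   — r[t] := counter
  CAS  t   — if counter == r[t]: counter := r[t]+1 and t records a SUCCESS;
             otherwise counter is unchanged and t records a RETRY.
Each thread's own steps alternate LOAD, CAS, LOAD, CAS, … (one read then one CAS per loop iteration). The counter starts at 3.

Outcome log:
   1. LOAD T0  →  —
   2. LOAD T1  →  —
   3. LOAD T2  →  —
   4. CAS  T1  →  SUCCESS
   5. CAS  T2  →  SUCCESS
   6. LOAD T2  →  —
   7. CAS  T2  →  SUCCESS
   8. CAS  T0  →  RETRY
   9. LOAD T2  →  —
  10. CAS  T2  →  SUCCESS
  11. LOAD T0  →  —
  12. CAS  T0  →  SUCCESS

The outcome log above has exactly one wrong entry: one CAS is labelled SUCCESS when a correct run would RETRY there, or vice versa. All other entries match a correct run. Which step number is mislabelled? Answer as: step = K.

step = 5

Re-executing:
step 1: T0 LOAD ⇒ load; ctr=3 reg=3
step 2: T1 LOAD ⇒ load; ctr=3 reg=3
step 3: T2 LOAD ⇒ load; ctr=3 reg=3
step 4: T1 CAS ⇒ ok; ctr=4 reg=3
step 5: T2 CAS ⇒ retry; ctr=4 reg=3
step 6: T2 LOAD ⇒ load; ctr=4 reg=4
step 7: T2 CAS ⇒ ok; ctr=5 reg=4
step 8: T0 CAS ⇒ retry; ctr=5 reg=3
step 9: T2 LOAD ⇒ load; ctr=5 reg=5
step 10: T2 CAS ⇒ ok; ctr=6 reg=5
step 11: T0 LOAD ⇒ load; ctr=6 reg=6
step 12: T0 CAS ⇒ ok; ctr=7 reg=6
Log disagrees first at step 5.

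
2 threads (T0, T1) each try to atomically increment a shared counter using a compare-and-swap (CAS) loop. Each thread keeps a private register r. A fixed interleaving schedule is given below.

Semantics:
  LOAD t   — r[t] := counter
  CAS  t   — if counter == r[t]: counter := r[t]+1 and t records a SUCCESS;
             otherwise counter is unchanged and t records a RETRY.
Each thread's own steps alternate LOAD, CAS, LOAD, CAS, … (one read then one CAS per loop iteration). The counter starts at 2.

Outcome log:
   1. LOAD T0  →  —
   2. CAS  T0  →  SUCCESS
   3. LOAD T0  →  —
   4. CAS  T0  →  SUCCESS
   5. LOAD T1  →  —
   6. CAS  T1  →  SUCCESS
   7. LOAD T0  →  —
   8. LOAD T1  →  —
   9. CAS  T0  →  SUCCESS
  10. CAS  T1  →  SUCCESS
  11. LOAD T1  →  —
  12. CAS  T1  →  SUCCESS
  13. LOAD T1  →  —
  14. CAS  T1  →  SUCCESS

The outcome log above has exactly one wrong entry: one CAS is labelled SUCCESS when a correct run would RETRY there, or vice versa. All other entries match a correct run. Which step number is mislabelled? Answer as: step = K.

step = 10

Re-executing:
T0 LOAD — after: cnt=2, r=2 — load
T0 CAS — after: cnt=3, r=2 — ok
T0 LOAD — after: cnt=3, r=3 — load
T0 CAS — after: cnt=4, r=3 — ok
T1 LOAD — after: cnt=4, r=4 — load
T1 CAS — after: cnt=5, r=4 — ok
T0 LOAD — after: cnt=5, r=5 — load
T1 LOAD — after: cnt=5, r=5 — load
T0 CAS — after: cnt=6, r=5 — ok
T1 CAS — after: cnt=6, r=5 — retry
T1 LOAD — after: cnt=6, r=6 — load
T1 CAS — after: cnt=7, r=6 — ok
T1 LOAD — after: cnt=7, r=7 — load
T1 CAS — after: cnt=8, r=7 — ok
Mismatch at 10.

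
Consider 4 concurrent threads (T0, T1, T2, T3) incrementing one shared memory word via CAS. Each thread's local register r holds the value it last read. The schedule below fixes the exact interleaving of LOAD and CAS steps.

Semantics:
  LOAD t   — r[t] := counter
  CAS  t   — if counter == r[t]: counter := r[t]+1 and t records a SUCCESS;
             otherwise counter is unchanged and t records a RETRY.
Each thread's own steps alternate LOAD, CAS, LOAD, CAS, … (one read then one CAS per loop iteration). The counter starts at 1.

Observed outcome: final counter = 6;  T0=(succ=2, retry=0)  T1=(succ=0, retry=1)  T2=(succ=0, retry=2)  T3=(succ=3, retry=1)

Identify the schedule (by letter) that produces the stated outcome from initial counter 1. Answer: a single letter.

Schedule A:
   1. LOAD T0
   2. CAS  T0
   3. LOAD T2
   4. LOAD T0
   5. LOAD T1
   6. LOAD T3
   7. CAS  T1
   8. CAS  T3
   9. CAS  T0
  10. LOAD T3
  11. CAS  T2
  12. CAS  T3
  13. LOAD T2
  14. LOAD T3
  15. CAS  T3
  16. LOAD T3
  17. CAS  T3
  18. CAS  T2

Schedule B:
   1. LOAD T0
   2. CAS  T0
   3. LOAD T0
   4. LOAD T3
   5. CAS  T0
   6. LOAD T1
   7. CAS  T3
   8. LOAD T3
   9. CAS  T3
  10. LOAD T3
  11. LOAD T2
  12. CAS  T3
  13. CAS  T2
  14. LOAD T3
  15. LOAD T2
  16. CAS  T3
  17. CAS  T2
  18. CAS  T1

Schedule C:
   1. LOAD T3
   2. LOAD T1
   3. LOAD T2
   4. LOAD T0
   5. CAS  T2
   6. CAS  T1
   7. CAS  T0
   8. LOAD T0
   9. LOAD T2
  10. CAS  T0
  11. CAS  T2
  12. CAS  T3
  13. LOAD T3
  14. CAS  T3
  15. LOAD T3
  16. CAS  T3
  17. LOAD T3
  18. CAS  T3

B

Simulating candidate B:
1. LOAD T0 → mem=1 r[T0]=1 [LOAD]
2. CAS T0 → mem=2 r[T0]=1 [OK]
3. LOAD T0 → mem=2 r[T0]=2 [LOAD]
4. LOAD T3 → mem=2 r[T3]=2 [LOAD]
5. CAS T0 → mem=3 r[T0]=2 [OK]
6. LOAD T1 → mem=3 r[T1]=3 [LOAD]
7. CAS T3 → mem=3 r[T3]=2 [RETRY]
8. LOAD T3 → mem=3 r[T3]=3 [LOAD]
9. CAS T3 → mem=4 r[T3]=3 [OK]
10. LOAD T3 → mem=4 r[T3]=4 [LOAD]
11. LOAD T2 → mem=4 r[T2]=4 [LOAD]
12. CAS T3 → mem=5 r[T3]=4 [OK]
13. CAS T2 → mem=5 r[T2]=4 [RETRY]
14. LOAD T3 → mem=5 r[T3]=5 [LOAD]
15. LOAD T2 → mem=5 r[T2]=5 [LOAD]
16. CAS T3 → mem=6 r[T3]=5 [OK]
17. CAS T2 → mem=6 r[T2]=5 [RETRY]
18. CAS T1 → mem=6 r[T1]=3 [RETRY]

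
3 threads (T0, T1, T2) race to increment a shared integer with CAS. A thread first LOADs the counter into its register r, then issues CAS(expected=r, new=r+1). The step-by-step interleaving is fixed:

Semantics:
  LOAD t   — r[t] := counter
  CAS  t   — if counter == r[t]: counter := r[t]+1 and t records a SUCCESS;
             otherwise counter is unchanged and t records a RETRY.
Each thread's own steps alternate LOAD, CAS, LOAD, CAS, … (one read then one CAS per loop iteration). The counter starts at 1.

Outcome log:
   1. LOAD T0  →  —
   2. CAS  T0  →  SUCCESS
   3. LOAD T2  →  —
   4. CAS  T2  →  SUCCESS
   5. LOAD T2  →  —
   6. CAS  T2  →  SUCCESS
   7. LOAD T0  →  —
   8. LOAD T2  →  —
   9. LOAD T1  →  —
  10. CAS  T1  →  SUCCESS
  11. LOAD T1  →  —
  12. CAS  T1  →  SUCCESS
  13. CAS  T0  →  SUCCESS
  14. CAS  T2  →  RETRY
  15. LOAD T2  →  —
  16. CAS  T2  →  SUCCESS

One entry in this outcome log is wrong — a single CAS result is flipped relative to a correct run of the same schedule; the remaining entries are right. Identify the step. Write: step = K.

step = 13

Correct run:
step 1: T0 LOAD ⇒ load; ctr=1 reg=1
step 2: T0 CAS ⇒ ok; ctr=2 reg=1
step 3: T2 LOAD ⇒ load; ctr=2 reg=2
step 4: T2 CAS ⇒ ok; ctr=3 reg=2
step 5: T2 LOAD ⇒ load; ctr=3 reg=3
step 6: T2 CAS ⇒ ok; ctr=4 reg=3
step 7: T0 LOAD ⇒ load; ctr=4 reg=4
step 8: T2 LOAD ⇒ load; ctr=4 reg=4
step 9: T1 LOAD ⇒ load; ctr=4 reg=4
step 10: T1 CAS ⇒ ok; ctr=5 reg=4
step 11: T1 LOAD ⇒ load; ctr=5 reg=5
step 12: T1 CAS ⇒ ok; ctr=6 reg=5
step 13: T0 CAS ⇒ retry; ctr=6 reg=4
step 14: T2 CAS ⇒ retry; ctr=6 reg=4
step 15: T2 LOAD ⇒ load; ctr=6 reg=6
step 16: T2 CAS ⇒ ok; ctr=7 reg=6
Flip is step 13.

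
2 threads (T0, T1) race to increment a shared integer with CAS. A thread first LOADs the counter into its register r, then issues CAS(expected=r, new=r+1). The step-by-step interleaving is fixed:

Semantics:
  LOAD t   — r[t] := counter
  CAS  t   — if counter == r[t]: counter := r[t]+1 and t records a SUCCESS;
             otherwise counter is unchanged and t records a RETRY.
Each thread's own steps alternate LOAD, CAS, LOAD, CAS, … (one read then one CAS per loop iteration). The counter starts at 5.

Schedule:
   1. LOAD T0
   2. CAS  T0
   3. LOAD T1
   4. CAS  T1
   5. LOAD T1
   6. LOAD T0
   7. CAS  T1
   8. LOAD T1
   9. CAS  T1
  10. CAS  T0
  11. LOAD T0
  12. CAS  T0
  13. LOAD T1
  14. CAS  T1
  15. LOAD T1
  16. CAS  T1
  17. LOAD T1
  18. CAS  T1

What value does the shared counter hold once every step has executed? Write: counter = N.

counter = 13

step 1: T0 LOAD ⇒ load; ctr=5 reg=5
step 2: T0 CAS ⇒ ok; ctr=6 reg=5
step 3: T1 LOAD ⇒ load; ctr=6 reg=6
step 4: T1 CAS ⇒ ok; ctr=7 reg=6
step 5: T1 LOAD ⇒ load; ctr=7 reg=7
step 6: T0 LOAD ⇒ load; ctr=7 reg=7
step 7: T1 CAS ⇒ ok; ctr=8 reg=7
step 8: T1 LOAD ⇒ load; ctr=8 reg=8
step 9: T1 CAS ⇒ ok; ctr=9 reg=8
step 10: T0 CAS ⇒ retry; ctr=9 reg=7
step 11: T0 LOAD ⇒ load; ctr=9 reg=9
step 12: T0 CAS ⇒ ok; ctr=10 reg=9
step 13: T1 LOAD ⇒ load; ctr=10 reg=10
step 14: T1 CAS ⇒ ok; ctr=11 reg=10
step 15: T1 LOAD ⇒ load; ctr=11 reg=11
step 16: T1 CAS ⇒ ok; ctr=12 reg=11
step 17: T1 LOAD ⇒ load; ctr=12 reg=12
step 18: T1 CAS ⇒ ok; ctr=13 reg=12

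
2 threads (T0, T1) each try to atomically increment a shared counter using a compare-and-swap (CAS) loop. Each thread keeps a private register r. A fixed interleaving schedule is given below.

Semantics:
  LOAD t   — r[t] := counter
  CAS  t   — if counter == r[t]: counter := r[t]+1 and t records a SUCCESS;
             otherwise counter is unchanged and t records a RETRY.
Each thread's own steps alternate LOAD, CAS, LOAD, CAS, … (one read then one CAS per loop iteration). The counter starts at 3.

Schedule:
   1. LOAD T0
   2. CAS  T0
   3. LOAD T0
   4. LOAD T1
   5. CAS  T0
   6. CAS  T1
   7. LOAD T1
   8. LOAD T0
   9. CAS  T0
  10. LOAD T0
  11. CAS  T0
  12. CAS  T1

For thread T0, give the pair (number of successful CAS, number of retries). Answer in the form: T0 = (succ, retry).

T0 = (4, 0)

T0 LOAD — after: cnt=3, r=3 — load
T0 CAS — after: cnt=4, r=3 — ok
T0 LOAD — after: cnt=4, r=4 — load
T1 LOAD — after: cnt=4, r=4 — load
T0 CAS — after: cnt=5, r=4 — ok
T1 CAS — after: cnt=5, r=4 — retry
T1 LOAD — after: cnt=5, r=5 — load
T0 LOAD — after: cnt=5, r=5 — load
T0 CAS — after: cnt=6, r=5 — ok
T0 LOAD — after: cnt=6, r=6 — load
T0 CAS — after: cnt=7, r=6 — ok
T1 CAS — after: cnt=7, r=5 — retry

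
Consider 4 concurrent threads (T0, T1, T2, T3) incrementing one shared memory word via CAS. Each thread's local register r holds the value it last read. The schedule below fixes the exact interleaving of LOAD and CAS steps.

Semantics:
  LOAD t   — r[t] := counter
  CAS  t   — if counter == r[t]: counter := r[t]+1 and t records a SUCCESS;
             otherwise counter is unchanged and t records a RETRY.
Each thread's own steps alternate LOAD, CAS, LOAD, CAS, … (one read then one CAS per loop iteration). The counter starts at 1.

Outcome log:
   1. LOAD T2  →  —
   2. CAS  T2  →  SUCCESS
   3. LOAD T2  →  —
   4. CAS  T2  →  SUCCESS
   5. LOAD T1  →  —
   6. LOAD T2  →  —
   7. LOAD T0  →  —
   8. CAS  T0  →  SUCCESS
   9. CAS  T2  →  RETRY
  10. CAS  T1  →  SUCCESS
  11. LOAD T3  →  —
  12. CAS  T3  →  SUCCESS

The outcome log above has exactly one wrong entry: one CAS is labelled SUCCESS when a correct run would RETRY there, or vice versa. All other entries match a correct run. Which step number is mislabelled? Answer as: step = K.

step = 10

Re-executing:
[1] T2.load  rd  (counter 1, T2.r 1)
[2] T2.cas  hit  (counter 2, T2.r 1)
[3] T2.load  rd  (counter 2, T2.r 2)
[4] T2.cas  hit  (counter 3, T2.r 2)
[5] T1.load  rd  (counter 3, T1.r 3)
[6] T2.load  rd  (counter 3, T2.r 3)
[7] T0.load  rd  (counter 3, T0.r 3)
[8] T0.cas  hit  (counter 4, T0.r 3)
[9] T2.cas  miss  (counter 4, T2.r 3)
[10] T1.cas  miss  (counter 4, T1.r 3)
[11] T3.load  rd  (counter 4, T3.r 4)
[12] T3.cas  hit  (counter 5, T3.r 4)
Flip is step 10.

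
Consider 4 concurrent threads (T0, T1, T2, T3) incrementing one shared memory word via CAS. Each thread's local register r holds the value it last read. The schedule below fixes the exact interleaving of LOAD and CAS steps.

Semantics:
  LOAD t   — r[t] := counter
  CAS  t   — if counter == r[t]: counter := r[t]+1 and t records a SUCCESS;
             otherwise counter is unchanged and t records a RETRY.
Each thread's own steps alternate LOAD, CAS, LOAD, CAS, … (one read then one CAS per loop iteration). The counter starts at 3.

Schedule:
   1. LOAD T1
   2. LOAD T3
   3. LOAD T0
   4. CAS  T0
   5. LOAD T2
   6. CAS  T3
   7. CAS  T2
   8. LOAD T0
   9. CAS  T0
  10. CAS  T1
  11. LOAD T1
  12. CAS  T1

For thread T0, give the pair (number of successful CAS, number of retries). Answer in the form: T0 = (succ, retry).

T0 = (2, 0)

   1) LOAD T1:  M=3  r_T1=3
   2) LOAD T3:  M=3  r_T3=3
   3) LOAD T0:  M=3  r_T0=3
   4) CAS  T0:  M=4  r_T0=3 ✓
   5) LOAD T2:  M=4  r_T2=4
   6) CAS  T3:  M=4  r_T3=3 ✗
   7) CAS  T2:  M=5  r_T2=4 ✓
   8) LOAD T0:  M=5  r_T0=5
   9) CAS  T0:  M=6  r_T0=5 ✓
  10) CAS  T1:  M=6  r_T1=3 ✗
  11) LOAD T1:  M=6  r_T1=6
  12) CAS  T1:  M=7  r_T1=6 ✓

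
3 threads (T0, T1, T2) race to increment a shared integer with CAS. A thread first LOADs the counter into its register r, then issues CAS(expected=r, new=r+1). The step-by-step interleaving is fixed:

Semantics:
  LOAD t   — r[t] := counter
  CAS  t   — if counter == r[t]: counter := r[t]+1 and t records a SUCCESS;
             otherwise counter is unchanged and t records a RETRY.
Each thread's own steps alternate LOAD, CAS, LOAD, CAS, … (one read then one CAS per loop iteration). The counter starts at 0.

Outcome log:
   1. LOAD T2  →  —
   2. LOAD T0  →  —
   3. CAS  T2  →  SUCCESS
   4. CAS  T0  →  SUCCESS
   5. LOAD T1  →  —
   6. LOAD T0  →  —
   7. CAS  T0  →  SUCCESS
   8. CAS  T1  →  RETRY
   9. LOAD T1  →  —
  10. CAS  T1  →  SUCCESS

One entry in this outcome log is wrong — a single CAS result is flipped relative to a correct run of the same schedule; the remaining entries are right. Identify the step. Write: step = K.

step = 4

Correct run:
step 1: T2 LOAD ⇒ load; ctr=0 reg=0
step 2: T0 LOAD ⇒ load; ctr=0 reg=0
step 3: T2 CAS ⇒ ok; ctr=1 reg=0
step 4: T0 CAS ⇒ retry; ctr=1 reg=0
step 5: T1 LOAD ⇒ load; ctr=1 reg=1
step 6: T0 LOAD ⇒ load; ctr=1 reg=1
step 7: T0 CAS ⇒ ok; ctr=2 reg=1
step 8: T1 CAS ⇒ retry; ctr=2 reg=1
step 9: T1 LOAD ⇒ load; ctr=2 reg=2
step 10: T1 CAS ⇒ ok; ctr=3 reg=2
Flip is step 4.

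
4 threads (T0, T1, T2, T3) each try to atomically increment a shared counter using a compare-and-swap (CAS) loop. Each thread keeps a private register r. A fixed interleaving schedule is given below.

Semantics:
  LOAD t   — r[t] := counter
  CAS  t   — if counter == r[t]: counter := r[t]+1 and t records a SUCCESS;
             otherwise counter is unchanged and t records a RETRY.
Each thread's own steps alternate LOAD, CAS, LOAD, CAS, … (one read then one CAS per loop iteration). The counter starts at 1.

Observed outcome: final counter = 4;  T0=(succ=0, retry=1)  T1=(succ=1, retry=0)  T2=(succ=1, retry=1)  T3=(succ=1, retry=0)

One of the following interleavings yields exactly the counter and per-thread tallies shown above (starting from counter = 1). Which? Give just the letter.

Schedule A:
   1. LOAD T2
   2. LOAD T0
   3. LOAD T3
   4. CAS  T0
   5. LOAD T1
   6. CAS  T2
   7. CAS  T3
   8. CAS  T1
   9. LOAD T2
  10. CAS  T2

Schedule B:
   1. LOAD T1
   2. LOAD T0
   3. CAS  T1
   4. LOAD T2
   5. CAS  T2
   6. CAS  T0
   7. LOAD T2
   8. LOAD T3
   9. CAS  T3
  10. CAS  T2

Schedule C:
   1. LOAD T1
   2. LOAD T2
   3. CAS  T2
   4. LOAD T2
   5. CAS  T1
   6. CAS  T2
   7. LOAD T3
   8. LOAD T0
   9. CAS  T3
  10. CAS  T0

B

Tracing schedule B:
   1) LOAD T1:  M=1  r_T1=1
   2) LOAD T0:  M=1  r_T0=1
   3) CAS  T1:  M=2  r_T1=1 ✓
   4) LOAD T2:  M=2  r_T2=2
   5) CAS  T2:  M=3  r_T2=2 ✓
   6) CAS  T0:  M=3  r_T0=1 ✗
   7) LOAD T2:  M=3  r_T2=3
   8) LOAD T3:  M=3  r_T3=3
   9) CAS  T3:  M=4  r_T3=3 ✓
  10) CAS  T2:  M=4  r_T2=3 ✗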